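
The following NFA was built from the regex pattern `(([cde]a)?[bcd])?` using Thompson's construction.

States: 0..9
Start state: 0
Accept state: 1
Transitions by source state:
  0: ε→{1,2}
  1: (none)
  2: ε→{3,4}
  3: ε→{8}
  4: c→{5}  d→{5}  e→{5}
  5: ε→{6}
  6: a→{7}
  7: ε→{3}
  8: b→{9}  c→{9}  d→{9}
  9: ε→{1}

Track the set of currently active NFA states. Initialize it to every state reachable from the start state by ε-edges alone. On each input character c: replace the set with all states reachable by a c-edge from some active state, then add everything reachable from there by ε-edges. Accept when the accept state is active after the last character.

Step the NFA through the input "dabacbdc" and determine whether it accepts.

S₀ = ε-closure({0}) = {0,1,2,3,4,8}
'd' @ 1: {1,5,6,9}  [accepting]
'a' @ 2: {3,7,8}
'b' @ 3: {1,9}  [accepting]
'a' @ 4: {}  — dead — no transitions
rest 'cbdc' ignored (set empty)
after full input: {}  (accept=1 not in)

Answer: REJECT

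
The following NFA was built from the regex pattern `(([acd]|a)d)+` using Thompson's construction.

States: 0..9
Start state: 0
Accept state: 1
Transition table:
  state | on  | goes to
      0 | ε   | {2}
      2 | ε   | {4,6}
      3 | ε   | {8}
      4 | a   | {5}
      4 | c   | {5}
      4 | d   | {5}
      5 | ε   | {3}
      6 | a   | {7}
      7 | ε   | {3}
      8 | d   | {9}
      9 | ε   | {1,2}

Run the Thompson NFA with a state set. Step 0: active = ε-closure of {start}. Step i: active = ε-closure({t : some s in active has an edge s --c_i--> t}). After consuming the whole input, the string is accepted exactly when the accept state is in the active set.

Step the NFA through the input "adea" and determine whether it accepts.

Answer: REJECT

Trace:
S₀ = ε-closure({0}) = {0,2,4,6}
'a' @ 1: {3,5,7,8}
'd' @ 2: {1,2,4,6,9}  (accept∈set)
'e' @ 3: {}  — state set empty
rest 'a' ignored (set empty)
end set {} — state 1 not in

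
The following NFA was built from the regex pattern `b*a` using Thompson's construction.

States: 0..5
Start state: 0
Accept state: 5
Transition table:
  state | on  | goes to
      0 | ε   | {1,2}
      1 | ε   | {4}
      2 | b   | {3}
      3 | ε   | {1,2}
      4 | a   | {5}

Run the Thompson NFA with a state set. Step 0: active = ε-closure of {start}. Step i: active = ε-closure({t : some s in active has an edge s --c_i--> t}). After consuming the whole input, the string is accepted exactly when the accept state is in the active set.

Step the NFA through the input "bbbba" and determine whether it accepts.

S₀ = ε-closure({0}) = {0,1,2,4}
'b' @ 1: {1,2,3,4}
'b' @ 2: {1,2,3,4}
'b' @ 3: {1,2,3,4}
'b' @ 4: {1,2,3,4}
'a' @ 5: {5}  ✓accept
final: {5}; accept 5 in set

Answer: ACCEPT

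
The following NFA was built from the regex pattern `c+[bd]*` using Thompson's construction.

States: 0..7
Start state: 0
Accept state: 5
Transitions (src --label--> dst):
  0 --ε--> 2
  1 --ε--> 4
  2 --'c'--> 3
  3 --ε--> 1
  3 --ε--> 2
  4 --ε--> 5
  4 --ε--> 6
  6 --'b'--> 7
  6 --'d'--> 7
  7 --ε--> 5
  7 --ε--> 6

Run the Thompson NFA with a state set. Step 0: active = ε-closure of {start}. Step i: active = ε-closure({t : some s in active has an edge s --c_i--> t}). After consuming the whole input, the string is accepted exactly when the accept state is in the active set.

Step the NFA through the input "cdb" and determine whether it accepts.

Answer: ACCEPT

Trace:
S₀ = ε-closure({0}) = {0,2}
'c' @ 1: {1,2,3,4,5,6}  (accept∈set)
'd' @ 2: {5,6,7}  (accept∈set)
'b' @ 3: {5,6,7}  (accept∈set)
after full input: {5,6,7}  (accept=5 in)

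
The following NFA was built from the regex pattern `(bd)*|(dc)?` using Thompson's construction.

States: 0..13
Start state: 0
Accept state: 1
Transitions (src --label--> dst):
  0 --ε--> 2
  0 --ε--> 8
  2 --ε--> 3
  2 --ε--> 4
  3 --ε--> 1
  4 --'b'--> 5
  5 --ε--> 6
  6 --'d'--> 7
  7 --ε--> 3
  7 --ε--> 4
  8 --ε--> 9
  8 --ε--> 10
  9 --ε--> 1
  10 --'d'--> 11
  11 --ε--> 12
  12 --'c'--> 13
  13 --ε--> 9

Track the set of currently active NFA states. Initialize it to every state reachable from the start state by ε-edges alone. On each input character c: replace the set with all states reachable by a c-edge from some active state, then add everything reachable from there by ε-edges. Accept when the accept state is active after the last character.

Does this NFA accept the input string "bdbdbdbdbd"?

start: ε-closure({0}) = {0,1,2,3,4,8,9,10}
'b' @ 1: {5,6}
'd' @ 2: {1,3,4,7}  [accepting]
'b' @ 3: {5,6}
'd' @ 4: {1,3,4,7}  [accepting]
'b' @ 5: {5,6}
'd' @ 6: {1,3,4,7}  [accepting]
'b' @ 7: {5,6}
'd' @ 8: {1,3,4,7}  [accepting]
'b' @ 9: {5,6}
'd' @ 10: {1,3,4,7}  [accepting]
final: {1,3,4,7}; accept 1 in set

Answer: ACCEPT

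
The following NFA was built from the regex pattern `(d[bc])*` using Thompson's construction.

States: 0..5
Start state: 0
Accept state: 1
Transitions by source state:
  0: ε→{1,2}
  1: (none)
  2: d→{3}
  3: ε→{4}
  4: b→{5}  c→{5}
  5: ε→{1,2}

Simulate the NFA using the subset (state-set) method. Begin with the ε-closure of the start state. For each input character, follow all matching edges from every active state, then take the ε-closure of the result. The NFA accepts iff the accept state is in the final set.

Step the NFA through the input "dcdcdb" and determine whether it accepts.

start: ε-closure({0}) = {0,1,2}
'd' @ 1: {3,4}
'c' @ 2: {1,2,5}  [accepting]
'd' @ 3: {3,4}
'c' @ 4: {1,2,5}  [accepting]
'd' @ 5: {3,4}
'b' @ 6: {1,2,5}  [accepting]
end set {1,2,5} — state 1 in

Answer: ACCEPT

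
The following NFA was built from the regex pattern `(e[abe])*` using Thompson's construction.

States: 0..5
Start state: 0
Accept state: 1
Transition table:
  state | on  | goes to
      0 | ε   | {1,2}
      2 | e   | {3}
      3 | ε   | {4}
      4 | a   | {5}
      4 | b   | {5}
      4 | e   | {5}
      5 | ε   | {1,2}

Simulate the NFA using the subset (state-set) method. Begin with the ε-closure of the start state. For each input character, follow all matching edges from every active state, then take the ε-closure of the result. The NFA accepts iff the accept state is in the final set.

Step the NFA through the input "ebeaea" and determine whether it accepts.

initial (ε-close {0}): {0,1,2}
'e' @ 1: {3,4}
'b' @ 2: {1,2,5}  [accepting]
'e' @ 3: {3,4}
'a' @ 4: {1,2,5}  [accepting]
'e' @ 5: {3,4}
'a' @ 6: {1,2,5}  [accepting]
after full input: {1,2,5}  (accept=1 in)

Answer: ACCEPT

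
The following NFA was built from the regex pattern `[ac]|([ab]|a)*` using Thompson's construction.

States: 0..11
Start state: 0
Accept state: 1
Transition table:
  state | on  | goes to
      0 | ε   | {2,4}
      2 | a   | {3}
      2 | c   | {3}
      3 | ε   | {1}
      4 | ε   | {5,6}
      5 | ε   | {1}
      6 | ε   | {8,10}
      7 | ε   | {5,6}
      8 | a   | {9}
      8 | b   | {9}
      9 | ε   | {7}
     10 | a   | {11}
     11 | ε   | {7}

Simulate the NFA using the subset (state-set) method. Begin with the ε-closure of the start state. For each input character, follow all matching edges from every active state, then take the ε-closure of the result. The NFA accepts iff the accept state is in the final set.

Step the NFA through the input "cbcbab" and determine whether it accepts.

Answer: REJECT

Steps:
S₀ = ε-closure({0}) = {0,1,2,4,5,6,8,10}
'c' @ 1: {1,3}  (accept∈set)
'b' @ 2: {}  — dead — no transitions
rest 'cbab' ignored (set empty)
end set {} — state 1 not in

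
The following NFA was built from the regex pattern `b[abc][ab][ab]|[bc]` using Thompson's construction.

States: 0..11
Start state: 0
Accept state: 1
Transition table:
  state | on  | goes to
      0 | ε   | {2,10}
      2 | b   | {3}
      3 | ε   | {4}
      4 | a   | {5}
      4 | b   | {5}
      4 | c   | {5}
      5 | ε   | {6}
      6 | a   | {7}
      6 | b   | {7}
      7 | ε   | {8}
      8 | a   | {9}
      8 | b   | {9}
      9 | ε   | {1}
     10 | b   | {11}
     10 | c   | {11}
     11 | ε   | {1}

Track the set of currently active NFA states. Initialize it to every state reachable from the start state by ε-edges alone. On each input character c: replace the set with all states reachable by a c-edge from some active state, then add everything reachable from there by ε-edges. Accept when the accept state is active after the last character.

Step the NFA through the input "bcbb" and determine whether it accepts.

Answer: ACCEPT

Steps:
initial (ε-close {0}): {0,2,10}
'b' @ 1: {1,3,4,11}  ✓accept
'c' @ 2: {5,6}
'b' @ 3: {7,8}
'b' @ 4: {1,9}  ✓accept
end set {1,9} — state 1 in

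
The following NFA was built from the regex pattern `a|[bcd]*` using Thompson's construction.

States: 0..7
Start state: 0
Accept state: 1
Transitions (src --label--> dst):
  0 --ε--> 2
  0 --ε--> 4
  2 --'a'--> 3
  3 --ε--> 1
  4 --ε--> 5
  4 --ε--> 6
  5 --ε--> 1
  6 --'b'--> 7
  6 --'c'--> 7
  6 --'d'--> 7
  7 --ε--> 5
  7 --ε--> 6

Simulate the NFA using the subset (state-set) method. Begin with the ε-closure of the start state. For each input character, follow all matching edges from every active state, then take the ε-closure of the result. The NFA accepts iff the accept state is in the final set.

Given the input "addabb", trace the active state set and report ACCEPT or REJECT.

Answer: REJECT

Derivation:
start: ε-closure({0}) = {0,1,2,4,5,6}
'a' @ 1: {1,3}  ✓accept
'd' @ 2: {}  — no active states
rest 'dabb' ignored (set empty)
final: {}; accept 1 not in set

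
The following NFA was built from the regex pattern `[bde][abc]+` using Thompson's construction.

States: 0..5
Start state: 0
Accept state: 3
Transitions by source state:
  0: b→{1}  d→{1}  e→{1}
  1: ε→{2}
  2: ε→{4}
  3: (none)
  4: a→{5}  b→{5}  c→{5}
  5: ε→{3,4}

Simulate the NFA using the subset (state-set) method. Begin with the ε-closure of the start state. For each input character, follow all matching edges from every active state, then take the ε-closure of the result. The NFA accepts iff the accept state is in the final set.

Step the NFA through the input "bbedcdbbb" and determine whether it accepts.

Answer: REJECT

Trace:
S₀ = ε-closure({0}) = {0}
'b' @ 1: {1,2,4}
'b' @ 2: {3,4,5}  (accept∈set)
'e' @ 3: {}  — state set empty
rest 'dcdbbb' ignored (set empty)
end set {} — state 3 not in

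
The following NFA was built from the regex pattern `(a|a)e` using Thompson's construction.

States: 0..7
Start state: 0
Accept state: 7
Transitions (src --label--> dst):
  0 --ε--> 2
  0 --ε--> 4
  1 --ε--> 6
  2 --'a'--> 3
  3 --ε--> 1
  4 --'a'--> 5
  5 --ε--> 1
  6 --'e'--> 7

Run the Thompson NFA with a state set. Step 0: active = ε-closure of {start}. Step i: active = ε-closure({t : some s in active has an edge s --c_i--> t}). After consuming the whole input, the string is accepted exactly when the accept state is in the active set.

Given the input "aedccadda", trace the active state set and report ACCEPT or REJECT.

Answer: REJECT

Steps:
S₀ = ε-closure({0}) = {0,2,4}
'a' @ 1: {1,3,5,6}
'e' @ 2: {7}  ✓accept
'd' @ 3: {}  — no active states
rest 'ccadda' ignored (set empty)
final: {}; accept 7 not in set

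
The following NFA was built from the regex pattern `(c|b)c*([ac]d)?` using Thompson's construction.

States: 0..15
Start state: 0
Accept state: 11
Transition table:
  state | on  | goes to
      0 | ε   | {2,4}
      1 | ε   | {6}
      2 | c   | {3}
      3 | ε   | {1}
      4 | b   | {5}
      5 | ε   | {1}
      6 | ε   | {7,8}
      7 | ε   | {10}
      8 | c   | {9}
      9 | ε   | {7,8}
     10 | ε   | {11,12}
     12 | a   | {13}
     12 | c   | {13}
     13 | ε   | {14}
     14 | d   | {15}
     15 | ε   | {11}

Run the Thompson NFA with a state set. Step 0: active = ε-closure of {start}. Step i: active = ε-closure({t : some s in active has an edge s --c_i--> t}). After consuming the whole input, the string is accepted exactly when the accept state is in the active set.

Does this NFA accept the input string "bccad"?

Answer: ACCEPT

Trace:
initial (ε-close {0}): {0,2,4}
'b' @ 1: {1,5,6,7,8,10,11,12}  (accept∈set)
'c' @ 2: {7,8,9,10,11,12,13,14}  (accept∈set)
'c' @ 3: {7,8,9,10,11,12,13,14}  (accept∈set)
'a' @ 4: {13,14}
'd' @ 5: {11,15}  (accept∈set)
end set {11,15} — state 11 in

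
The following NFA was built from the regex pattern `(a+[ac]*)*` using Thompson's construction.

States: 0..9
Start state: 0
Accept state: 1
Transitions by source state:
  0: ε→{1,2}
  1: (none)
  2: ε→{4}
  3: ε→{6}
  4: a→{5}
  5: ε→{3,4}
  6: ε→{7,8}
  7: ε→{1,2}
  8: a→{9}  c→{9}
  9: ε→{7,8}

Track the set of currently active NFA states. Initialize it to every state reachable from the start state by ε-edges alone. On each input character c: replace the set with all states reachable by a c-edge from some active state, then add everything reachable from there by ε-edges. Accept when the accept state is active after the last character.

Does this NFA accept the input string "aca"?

S₀ = ε-closure({0}) = {0,1,2,4}
'a' @ 1: {1,2,3,4,5,6,7,8}  [accepting]
'c' @ 2: {1,2,4,7,8,9}  [accepting]
'a' @ 3: {1,2,3,4,5,6,7,8,9}  [accepting]
end set {1,2,3,4,5,6,7,8,9} — state 1 in

Answer: ACCEPT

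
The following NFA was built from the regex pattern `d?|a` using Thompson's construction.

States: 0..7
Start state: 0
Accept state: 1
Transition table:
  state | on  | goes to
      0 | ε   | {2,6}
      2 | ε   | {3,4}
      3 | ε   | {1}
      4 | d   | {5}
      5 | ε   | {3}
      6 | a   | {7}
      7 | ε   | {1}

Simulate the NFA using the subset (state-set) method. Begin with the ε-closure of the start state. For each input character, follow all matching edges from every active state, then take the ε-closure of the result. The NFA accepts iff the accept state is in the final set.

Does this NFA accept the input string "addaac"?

S₀ = ε-closure({0}) = {0,1,2,3,4,6}
'a' @ 1: {1,7}  ✓accept
'd' @ 2: {}  — no active states
rest 'daac' ignored (set empty)
after full input: {}  (accept=1 not in)

Answer: REJECT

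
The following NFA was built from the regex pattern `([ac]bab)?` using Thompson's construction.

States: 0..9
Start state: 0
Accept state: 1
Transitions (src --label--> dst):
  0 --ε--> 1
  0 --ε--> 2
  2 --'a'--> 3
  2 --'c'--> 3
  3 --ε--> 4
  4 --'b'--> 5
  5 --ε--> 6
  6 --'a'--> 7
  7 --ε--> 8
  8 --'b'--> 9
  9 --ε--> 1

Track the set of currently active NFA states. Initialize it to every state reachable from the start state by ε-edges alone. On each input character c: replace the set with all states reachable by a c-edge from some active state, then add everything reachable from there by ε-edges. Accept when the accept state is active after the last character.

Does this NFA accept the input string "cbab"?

Answer: ACCEPT

Derivation:
start: ε-closure({0}) = {0,1,2}
'c' @ 1: {3,4}
'b' @ 2: {5,6}
'a' @ 3: {7,8}
'b' @ 4: {1,9}  (accept∈set)
end set {1,9} — state 1 in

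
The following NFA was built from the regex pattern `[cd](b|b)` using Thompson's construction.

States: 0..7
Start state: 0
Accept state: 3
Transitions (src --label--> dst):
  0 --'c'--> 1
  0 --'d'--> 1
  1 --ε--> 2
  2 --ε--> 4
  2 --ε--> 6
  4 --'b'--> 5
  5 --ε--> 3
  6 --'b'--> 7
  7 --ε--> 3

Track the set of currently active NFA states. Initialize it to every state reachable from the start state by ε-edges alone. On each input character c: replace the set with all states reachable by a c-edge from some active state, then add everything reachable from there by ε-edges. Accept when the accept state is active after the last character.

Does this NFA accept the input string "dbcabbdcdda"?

Answer: REJECT

Steps:
S₀ = ε-closure({0}) = {0}
'd' @ 1: {1,2,4,6}
'b' @ 2: {3,5,7}  [accepting]
'c' @ 3: {}  — state set empty
rest 'abbdcdda' ignored (set empty)
after full input: {}  (accept=3 not in)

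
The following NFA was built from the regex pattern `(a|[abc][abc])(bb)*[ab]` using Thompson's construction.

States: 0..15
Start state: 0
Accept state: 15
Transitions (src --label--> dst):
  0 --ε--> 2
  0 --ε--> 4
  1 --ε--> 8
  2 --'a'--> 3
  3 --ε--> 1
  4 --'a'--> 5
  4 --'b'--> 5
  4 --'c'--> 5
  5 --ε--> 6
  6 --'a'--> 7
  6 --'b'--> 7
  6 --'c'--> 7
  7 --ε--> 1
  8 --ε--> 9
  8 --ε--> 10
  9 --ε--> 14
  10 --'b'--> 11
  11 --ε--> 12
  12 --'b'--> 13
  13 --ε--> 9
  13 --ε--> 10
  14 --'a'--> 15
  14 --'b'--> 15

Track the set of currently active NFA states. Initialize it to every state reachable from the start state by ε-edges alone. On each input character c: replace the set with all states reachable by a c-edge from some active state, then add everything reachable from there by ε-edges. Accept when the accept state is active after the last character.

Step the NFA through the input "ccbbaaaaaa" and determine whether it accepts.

Answer: REJECT

Steps:
S₀ = ε-closure({0}) = {0,2,4}
'c' @ 1: {5,6}
'c' @ 2: {1,7,8,9,10,14}
'b' @ 3: {11,12,15}  (accept∈set)
'b' @ 4: {9,10,13,14}
'a' @ 5: {15}  (accept∈set)
'a' @ 6: {}  — dead — no transitions
rest 'aaaa' ignored (set empty)
final: {}; accept 15 not in set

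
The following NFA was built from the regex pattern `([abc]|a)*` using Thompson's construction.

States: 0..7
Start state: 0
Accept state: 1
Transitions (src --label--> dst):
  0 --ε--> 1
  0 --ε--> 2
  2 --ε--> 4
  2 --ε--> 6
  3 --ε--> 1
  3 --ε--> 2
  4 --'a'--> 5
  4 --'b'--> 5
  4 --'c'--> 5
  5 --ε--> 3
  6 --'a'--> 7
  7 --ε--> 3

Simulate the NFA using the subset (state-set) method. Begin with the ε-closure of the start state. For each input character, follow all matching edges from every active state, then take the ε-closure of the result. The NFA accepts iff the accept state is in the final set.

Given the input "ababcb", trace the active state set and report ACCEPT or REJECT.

Answer: ACCEPT

Trace:
initial (ε-close {0}): {0,1,2,4,6}
'a' @ 1: {1,2,3,4,5,6,7}  (accept∈set)
'b' @ 2: {1,2,3,4,5,6}  (accept∈set)
'a' @ 3: {1,2,3,4,5,6,7}  (accept∈set)
'b' @ 4: {1,2,3,4,5,6}  (accept∈set)
'c' @ 5: {1,2,3,4,5,6}  (accept∈set)
'b' @ 6: {1,2,3,4,5,6}  (accept∈set)
end set {1,2,3,4,5,6} — state 1 in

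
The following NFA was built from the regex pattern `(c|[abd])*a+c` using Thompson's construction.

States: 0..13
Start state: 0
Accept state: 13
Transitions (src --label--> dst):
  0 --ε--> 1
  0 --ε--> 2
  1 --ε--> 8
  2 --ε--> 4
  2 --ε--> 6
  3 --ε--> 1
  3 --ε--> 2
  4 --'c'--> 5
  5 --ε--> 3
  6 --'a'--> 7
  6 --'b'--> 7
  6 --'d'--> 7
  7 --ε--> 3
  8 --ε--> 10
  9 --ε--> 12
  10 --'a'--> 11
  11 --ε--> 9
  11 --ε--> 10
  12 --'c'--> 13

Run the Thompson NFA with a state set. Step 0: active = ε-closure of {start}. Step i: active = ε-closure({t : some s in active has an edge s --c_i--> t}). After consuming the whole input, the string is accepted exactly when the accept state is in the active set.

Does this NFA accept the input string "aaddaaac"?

S₀ = ε-closure({0}) = {0,1,2,4,6,8,10}
'a' @ 1: {1,2,3,4,6,7,8,9,10,11,12}
'a' @ 2: {1,2,3,4,6,7,8,9,10,11,12}
'd' @ 3: {1,2,3,4,6,7,8,10}
'd' @ 4: {1,2,3,4,6,7,8,10}
'a' @ 5: {1,2,3,4,6,7,8,9,10,11,12}
'a' @ 6: {1,2,3,4,6,7,8,9,10,11,12}
'a' @ 7: {1,2,3,4,6,7,8,9,10,11,12}
'c' @ 8: {1,2,3,4,5,6,8,10,13}  ✓accept
end set {1,2,3,4,5,6,8,10,13} — state 13 in

Answer: ACCEPT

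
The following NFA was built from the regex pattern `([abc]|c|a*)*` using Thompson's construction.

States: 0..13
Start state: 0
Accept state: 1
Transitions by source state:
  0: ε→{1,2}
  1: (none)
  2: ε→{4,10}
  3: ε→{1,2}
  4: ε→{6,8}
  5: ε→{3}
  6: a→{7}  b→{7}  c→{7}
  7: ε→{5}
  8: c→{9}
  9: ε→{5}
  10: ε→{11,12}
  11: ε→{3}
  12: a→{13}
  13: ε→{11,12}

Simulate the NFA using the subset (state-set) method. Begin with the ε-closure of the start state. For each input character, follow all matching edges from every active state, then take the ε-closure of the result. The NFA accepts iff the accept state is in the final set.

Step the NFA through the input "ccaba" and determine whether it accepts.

S₀ = ε-closure({0}) = {0,1,2,3,4,6,8,10,11,12}
'c' @ 1: {1,2,3,4,5,6,7,8,9,10,11,12}  [accepting]
'c' @ 2: {1,2,3,4,5,6,7,8,9,10,11,12}  [accepting]
'a' @ 3: {1,2,3,4,5,6,7,8,10,11,12,13}  [accepting]
'b' @ 4: {1,2,3,4,5,6,7,8,10,11,12}  [accepting]
'a' @ 5: {1,2,3,4,5,6,7,8,10,11,12,13}  [accepting]
after full input: {1,2,3,4,5,6,7,8,10,11,12,13}  (accept=1 in)

Answer: ACCEPT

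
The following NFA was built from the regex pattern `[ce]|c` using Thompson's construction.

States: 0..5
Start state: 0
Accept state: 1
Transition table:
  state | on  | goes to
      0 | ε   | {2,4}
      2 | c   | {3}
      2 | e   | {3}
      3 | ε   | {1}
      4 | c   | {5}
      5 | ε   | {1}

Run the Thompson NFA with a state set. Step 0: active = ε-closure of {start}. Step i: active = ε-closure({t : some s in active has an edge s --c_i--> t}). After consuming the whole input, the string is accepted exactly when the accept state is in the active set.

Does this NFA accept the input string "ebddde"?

Answer: REJECT

Derivation:
S₀ = ε-closure({0}) = {0,2,4}
'e' @ 1: {1,3}  ✓accept
'b' @ 2: {}  — no active states
rest 'ddde' ignored (set empty)
final: {}; accept 1 not in set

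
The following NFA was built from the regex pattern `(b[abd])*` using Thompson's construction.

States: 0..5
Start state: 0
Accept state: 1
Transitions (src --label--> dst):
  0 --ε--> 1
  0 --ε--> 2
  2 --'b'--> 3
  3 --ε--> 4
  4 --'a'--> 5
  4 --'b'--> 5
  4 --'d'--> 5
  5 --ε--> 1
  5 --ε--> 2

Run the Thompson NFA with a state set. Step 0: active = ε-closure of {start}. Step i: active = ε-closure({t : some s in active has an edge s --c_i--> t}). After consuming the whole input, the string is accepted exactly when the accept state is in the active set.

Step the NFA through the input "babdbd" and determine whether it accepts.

start: ε-closure({0}) = {0,1,2}
'b' @ 1: {3,4}
'a' @ 2: {1,2,5}  [accepting]
'b' @ 3: {3,4}
'd' @ 4: {1,2,5}  [accepting]
'b' @ 5: {3,4}
'd' @ 6: {1,2,5}  [accepting]
after full input: {1,2,5}  (accept=1 in)

Answer: ACCEPT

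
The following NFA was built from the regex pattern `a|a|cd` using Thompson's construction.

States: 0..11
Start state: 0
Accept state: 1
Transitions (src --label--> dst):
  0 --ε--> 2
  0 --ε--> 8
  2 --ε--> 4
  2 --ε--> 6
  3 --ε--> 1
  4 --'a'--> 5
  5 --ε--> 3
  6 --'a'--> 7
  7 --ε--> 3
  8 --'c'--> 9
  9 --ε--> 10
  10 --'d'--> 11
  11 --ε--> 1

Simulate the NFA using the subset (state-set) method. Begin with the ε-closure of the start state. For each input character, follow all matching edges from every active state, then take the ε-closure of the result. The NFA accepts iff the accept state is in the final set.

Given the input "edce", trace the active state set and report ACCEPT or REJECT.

S₀ = ε-closure({0}) = {0,2,4,6,8}
'e' @ 1: {}  — no active states
rest 'dce' ignored (set empty)
after full input: {}  (accept=1 not in)

Answer: REJECT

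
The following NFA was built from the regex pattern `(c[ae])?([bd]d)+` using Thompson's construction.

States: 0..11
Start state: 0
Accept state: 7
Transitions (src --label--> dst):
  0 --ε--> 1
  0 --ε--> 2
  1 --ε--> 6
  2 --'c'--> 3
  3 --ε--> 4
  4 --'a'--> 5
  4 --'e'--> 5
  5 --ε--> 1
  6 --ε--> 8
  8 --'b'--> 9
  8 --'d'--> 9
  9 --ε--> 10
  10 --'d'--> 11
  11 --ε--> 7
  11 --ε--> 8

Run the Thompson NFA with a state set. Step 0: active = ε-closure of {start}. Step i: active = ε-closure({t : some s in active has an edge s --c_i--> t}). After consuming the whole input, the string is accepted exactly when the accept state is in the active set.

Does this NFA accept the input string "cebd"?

start: ε-closure({0}) = {0,1,2,6,8}
'c' @ 1: {3,4}
'e' @ 2: {1,5,6,8}
'b' @ 3: {9,10}
'd' @ 4: {7,8,11}  ✓accept
final: {7,8,11}; accept 7 in set

Answer: ACCEPT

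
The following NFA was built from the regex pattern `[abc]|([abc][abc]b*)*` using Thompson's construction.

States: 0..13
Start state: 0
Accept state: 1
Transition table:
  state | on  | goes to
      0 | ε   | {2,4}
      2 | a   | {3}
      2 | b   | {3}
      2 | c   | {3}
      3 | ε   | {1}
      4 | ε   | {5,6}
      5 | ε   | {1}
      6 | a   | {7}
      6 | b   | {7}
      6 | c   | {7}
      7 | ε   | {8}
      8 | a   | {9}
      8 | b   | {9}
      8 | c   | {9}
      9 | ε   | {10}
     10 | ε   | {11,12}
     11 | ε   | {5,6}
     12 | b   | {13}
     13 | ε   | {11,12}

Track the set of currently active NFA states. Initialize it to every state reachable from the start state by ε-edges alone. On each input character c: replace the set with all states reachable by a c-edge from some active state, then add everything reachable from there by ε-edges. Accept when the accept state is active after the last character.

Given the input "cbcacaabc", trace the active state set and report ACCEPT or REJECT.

Answer: REJECT

Trace:
initial (ε-close {0}): {0,1,2,4,5,6}
'c' @ 1: {1,3,7,8}  (accept∈set)
'b' @ 2: {1,5,6,9,10,11,12}  (accept∈set)
'c' @ 3: {7,8}
'a' @ 4: {1,5,6,9,10,11,12}  (accept∈set)
'c' @ 5: {7,8}
'a' @ 6: {1,5,6,9,10,11,12}  (accept∈set)
'a' @ 7: {7,8}
'b' @ 8: {1,5,6,9,10,11,12}  (accept∈set)
'c' @ 9: {7,8}
final: {7,8}; accept 1 not in set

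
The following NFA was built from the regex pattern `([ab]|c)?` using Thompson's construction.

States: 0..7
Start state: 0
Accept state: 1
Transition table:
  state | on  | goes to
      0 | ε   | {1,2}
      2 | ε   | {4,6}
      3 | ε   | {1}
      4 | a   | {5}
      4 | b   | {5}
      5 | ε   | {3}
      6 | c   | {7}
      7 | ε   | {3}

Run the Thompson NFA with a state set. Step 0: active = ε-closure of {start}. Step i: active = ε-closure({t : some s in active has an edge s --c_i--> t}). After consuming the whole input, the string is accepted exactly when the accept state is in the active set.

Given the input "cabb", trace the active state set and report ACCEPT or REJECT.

S₀ = ε-closure({0}) = {0,1,2,4,6}
'c' @ 1: {1,3,7}  [accepting]
'a' @ 2: {}  — state set empty
rest 'bb' ignored (set empty)
after full input: {}  (accept=1 not in)

Answer: REJECT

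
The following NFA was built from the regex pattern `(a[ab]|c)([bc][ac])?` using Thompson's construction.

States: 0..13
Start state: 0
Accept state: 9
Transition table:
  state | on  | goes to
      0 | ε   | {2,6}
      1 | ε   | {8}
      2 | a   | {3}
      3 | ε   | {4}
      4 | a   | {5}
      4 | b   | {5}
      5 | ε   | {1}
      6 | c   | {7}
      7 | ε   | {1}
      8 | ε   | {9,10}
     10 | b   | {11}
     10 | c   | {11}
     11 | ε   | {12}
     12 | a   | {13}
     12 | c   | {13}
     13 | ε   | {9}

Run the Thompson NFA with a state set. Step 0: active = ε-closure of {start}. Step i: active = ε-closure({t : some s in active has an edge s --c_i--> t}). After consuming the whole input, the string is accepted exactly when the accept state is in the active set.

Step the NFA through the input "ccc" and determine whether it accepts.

S₀ = ε-closure({0}) = {0,2,6}
'c' @ 1: {1,7,8,9,10}  (accept∈set)
'c' @ 2: {11,12}
'c' @ 3: {9,13}  (accept∈set)
end set {9,13} — state 9 in

Answer: ACCEPT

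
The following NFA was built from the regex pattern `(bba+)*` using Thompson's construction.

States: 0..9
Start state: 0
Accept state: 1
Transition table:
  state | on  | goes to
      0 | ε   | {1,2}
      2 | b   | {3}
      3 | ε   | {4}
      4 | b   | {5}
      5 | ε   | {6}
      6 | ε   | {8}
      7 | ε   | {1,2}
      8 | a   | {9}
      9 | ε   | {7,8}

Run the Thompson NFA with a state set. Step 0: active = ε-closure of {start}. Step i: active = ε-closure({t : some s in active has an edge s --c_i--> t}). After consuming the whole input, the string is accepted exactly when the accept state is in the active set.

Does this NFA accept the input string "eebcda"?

S₀ = ε-closure({0}) = {0,1,2}
'e' @ 1: {}  — dead — no transitions
rest 'ebcda' ignored (set empty)
end set {} — state 1 not in

Answer: REJECT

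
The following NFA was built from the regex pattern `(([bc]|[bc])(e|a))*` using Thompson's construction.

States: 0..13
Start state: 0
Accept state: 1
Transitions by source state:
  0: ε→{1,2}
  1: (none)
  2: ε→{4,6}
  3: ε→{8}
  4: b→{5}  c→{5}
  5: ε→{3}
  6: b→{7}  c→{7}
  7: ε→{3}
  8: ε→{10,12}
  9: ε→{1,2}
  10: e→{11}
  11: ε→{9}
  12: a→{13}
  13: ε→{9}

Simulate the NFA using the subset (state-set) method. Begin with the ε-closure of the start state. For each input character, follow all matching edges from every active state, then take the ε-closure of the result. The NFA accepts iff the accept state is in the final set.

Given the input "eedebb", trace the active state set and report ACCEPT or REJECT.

Answer: REJECT

Steps:
initial (ε-close {0}): {0,1,2,4,6}
'e' @ 1: {}  — state set empty
rest 'edebb' ignored (set empty)
after full input: {}  (accept=1 not in)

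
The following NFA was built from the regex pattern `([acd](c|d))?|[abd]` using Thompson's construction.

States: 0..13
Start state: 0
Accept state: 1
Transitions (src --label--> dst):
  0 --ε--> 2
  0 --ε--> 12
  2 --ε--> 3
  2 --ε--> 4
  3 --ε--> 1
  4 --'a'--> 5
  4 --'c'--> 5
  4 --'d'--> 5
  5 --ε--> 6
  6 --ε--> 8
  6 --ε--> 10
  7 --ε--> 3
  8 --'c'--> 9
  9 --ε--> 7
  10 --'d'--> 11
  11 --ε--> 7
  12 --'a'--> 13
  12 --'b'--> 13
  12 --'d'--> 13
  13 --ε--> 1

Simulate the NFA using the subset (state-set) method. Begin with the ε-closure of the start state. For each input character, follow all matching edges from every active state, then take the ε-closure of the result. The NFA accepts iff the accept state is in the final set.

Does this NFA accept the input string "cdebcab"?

S₀ = ε-closure({0}) = {0,1,2,3,4,12}
'c' @ 1: {5,6,8,10}
'd' @ 2: {1,3,7,11}  (accept∈set)
'e' @ 3: {}  — no active states
rest 'bcab' ignored (set empty)
end set {} — state 1 not in

Answer: REJECT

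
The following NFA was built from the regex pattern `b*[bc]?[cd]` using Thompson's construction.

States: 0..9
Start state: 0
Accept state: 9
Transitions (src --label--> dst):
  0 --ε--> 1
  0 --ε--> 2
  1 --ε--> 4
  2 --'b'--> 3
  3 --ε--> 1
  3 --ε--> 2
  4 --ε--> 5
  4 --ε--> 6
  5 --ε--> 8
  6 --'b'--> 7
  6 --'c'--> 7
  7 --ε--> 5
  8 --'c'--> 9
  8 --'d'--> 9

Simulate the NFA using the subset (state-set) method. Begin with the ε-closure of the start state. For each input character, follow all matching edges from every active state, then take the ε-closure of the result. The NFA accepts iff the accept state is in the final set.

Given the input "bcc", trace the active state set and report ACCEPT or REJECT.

S₀ = ε-closure({0}) = {0,1,2,4,5,6,8}
'b' @ 1: {1,2,3,4,5,6,7,8}
'c' @ 2: {5,7,8,9}  (accept∈set)
'c' @ 3: {9}  (accept∈set)
final: {9}; accept 9 in set

Answer: ACCEPT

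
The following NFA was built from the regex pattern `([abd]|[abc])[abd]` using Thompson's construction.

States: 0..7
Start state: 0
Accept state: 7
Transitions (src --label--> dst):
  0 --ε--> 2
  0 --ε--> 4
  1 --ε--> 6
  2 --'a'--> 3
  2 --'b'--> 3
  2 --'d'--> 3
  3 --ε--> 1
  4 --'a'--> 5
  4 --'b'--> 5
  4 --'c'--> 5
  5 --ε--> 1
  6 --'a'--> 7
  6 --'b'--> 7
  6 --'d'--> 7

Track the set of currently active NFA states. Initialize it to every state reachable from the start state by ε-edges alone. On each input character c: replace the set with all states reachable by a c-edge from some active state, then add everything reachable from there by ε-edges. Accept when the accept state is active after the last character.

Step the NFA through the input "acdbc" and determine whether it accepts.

initial (ε-close {0}): {0,2,4}
'a' @ 1: {1,3,5,6}
'c' @ 2: {}  — no active states
rest 'dbc' ignored (set empty)
final: {}; accept 7 not in set

Answer: REJECT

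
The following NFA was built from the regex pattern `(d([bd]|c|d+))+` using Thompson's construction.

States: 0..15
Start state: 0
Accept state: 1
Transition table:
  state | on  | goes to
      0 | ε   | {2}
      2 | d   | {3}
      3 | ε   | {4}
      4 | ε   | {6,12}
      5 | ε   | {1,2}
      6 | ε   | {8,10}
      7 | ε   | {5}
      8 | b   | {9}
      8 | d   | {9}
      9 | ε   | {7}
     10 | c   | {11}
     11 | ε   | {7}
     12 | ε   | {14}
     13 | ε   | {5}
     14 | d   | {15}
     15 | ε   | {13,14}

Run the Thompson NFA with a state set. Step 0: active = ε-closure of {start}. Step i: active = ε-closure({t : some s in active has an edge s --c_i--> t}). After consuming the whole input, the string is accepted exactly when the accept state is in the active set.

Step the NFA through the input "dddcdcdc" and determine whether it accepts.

S₀ = ε-closure({0}) = {0,2}
'd' @ 1: {3,4,6,8,10,12,14}
'd' @ 2: {1,2,5,7,9,13,14,15}  (accept∈set)
'd' @ 3: {1,2,3,4,5,6,8,10,12,13,14,15}  (accept∈set)
'c' @ 4: {1,2,5,7,11}  (accept∈set)
'd' @ 5: {3,4,6,8,10,12,14}
'c' @ 6: {1,2,5,7,11}  (accept∈set)
'd' @ 7: {3,4,6,8,10,12,14}
'c' @ 8: {1,2,5,7,11}  (accept∈set)
end set {1,2,5,7,11} — state 1 in

Answer: ACCEPT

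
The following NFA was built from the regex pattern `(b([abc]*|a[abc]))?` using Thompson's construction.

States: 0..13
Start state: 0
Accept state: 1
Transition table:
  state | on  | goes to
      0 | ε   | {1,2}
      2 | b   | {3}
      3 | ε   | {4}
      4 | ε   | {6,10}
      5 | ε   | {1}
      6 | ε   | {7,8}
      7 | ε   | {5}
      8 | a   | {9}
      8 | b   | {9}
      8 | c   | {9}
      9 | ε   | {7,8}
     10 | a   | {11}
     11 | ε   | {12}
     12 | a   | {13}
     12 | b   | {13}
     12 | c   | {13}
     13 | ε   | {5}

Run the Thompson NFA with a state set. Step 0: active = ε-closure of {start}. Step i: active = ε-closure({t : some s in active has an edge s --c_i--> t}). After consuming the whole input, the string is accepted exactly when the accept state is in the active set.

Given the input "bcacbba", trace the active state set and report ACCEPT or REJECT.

initial (ε-close {0}): {0,1,2}
'b' @ 1: {1,3,4,5,6,7,8,10}  [accepting]
'c' @ 2: {1,5,7,8,9}  [accepting]
'a' @ 3: {1,5,7,8,9}  [accepting]
'c' @ 4: {1,5,7,8,9}  [accepting]
'b' @ 5: {1,5,7,8,9}  [accepting]
'b' @ 6: {1,5,7,8,9}  [accepting]
'a' @ 7: {1,5,7,8,9}  [accepting]
final: {1,5,7,8,9}; accept 1 in set

Answer: ACCEPT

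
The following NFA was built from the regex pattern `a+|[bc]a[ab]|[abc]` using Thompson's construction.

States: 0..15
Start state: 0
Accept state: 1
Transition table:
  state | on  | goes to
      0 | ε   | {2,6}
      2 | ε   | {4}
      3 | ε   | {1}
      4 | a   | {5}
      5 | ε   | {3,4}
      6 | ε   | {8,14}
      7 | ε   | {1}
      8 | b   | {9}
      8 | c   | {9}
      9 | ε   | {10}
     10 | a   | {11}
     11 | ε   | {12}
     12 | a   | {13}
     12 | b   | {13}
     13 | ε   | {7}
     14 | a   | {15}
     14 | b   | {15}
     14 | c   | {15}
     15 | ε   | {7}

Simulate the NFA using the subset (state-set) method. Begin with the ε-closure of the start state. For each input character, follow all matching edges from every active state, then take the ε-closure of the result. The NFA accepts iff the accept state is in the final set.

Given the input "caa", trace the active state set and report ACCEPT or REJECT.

S₀ = ε-closure({0}) = {0,2,4,6,8,14}
'c' @ 1: {1,7,9,10,15}  ✓accept
'a' @ 2: {11,12}
'a' @ 3: {1,7,13}  ✓accept
final: {1,7,13}; accept 1 in set

Answer: ACCEPT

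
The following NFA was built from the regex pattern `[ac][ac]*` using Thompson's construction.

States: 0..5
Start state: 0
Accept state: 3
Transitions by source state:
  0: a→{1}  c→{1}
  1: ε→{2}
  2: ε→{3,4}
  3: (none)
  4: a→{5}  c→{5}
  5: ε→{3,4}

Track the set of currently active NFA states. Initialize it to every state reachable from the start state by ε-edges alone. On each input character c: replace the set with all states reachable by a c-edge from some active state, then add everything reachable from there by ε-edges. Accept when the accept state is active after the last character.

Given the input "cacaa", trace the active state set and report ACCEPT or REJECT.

S₀ = ε-closure({0}) = {0}
'c' @ 1: {1,2,3,4}  [accepting]
'a' @ 2: {3,4,5}  [accepting]
'c' @ 3: {3,4,5}  [accepting]
'a' @ 4: {3,4,5}  [accepting]
'a' @ 5: {3,4,5}  [accepting]
after full input: {3,4,5}  (accept=3 in)

Answer: ACCEPT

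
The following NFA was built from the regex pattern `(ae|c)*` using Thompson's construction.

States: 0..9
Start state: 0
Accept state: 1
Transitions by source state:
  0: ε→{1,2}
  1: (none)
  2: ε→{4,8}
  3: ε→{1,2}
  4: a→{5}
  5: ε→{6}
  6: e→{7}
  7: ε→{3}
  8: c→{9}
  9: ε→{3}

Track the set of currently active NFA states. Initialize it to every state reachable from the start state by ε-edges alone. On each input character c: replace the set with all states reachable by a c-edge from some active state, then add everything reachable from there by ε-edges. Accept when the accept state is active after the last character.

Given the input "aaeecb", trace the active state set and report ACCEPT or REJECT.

initial (ε-close {0}): {0,1,2,4,8}
'a' @ 1: {5,6}
'a' @ 2: {}  — dead — no transitions
rest 'eecb' ignored (set empty)
final: {}; accept 1 not in set

Answer: REJECT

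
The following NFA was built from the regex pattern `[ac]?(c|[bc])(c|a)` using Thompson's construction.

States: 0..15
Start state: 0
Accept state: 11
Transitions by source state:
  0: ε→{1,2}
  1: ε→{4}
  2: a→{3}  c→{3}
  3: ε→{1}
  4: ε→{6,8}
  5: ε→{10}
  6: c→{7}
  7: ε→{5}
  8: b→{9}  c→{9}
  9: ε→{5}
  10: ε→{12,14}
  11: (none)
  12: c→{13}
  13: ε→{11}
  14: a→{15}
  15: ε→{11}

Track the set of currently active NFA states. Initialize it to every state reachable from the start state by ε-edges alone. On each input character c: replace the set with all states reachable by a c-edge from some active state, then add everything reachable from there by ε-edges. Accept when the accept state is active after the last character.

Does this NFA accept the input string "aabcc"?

S₀ = ε-closure({0}) = {0,1,2,4,6,8}
'a' @ 1: {1,3,4,6,8}
'a' @ 2: {}  — dead — no transitions
rest 'bcc' ignored (set empty)
final: {}; accept 11 not in set

Answer: REJECT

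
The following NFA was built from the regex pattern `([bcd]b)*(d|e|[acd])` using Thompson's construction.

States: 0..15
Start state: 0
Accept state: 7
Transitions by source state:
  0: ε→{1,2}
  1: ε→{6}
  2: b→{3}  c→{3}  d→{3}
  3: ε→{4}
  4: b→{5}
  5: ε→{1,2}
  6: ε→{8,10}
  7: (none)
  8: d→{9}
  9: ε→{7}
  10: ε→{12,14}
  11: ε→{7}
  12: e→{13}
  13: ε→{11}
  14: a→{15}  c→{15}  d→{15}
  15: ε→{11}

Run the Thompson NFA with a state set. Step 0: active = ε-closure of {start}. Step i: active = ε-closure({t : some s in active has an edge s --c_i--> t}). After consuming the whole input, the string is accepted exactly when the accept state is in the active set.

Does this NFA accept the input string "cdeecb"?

Answer: REJECT

Steps:
start: ε-closure({0}) = {0,1,2,6,8,10,12,14}
'c' @ 1: {3,4,7,11,15}  (accept∈set)
'd' @ 2: {}  — dead — no transitions
rest 'eecb' ignored (set empty)
final: {}; accept 7 not in set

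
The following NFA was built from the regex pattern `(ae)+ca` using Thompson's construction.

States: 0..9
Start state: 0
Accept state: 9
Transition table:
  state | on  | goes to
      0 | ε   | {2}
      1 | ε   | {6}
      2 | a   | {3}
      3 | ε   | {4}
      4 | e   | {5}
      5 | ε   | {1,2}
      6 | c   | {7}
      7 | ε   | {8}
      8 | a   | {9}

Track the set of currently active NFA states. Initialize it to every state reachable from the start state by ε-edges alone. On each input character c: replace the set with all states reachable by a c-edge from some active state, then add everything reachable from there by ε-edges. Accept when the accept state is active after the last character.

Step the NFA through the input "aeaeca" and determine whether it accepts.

Answer: ACCEPT

Trace:
initial (ε-close {0}): {0,2}
'a' @ 1: {3,4}
'e' @ 2: {1,2,5,6}
'a' @ 3: {3,4}
'e' @ 4: {1,2,5,6}
'c' @ 5: {7,8}
'a' @ 6: {9}  ✓accept
final: {9}; accept 9 in set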